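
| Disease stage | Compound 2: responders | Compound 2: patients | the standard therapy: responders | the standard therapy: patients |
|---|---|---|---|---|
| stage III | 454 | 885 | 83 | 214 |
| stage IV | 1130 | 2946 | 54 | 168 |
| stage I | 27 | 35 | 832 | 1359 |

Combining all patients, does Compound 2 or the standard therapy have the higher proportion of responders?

Stage III: Compound 2 454/885 = 51.3%, the standard therapy 83/214 = 38.8% → Compound 2
Stage IV: Compound 2 1130/2946 = 38.4%, the standard therapy 54/168 = 32.1% → Compound 2
Stage I: Compound 2 27/35 = 77.1%, the standard therapy 832/1359 = 61.2% → Compound 2
Overall: Compound 2 1611/3866 = 41.7%, the standard therapy 969/1741 = 55.7% → the standard therapy
(Compound 2 wins every disease group but the standard therapy wins overall — Compound 2's patients skew toward the low-rate stage IV group.)

the standard therapy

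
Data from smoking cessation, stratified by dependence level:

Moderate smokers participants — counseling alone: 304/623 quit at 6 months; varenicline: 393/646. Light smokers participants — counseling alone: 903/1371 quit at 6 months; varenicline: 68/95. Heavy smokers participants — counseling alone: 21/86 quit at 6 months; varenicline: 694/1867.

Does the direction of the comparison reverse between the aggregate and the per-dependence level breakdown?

Yes

Moderate smokers: counseling alone 304/623 = 48.8%, varenicline 393/646 = 60.8% → varenicline
Light smokers: counseling alone 903/1371 = 65.9%, varenicline 68/95 = 71.6% → varenicline
Heavy smokers: counseling alone 21/86 = 24.4%, varenicline 694/1867 = 37.2% → varenicline
Overall: counseling alone 1228/2080 = 59.0%, varenicline 1155/2608 = 44.3% → counseling alone
Varenicline wins each dependence group but counseling alone wins overall — the comparison reverses. Varenicline's participants skew toward heavy smokers, which has a lower base rate.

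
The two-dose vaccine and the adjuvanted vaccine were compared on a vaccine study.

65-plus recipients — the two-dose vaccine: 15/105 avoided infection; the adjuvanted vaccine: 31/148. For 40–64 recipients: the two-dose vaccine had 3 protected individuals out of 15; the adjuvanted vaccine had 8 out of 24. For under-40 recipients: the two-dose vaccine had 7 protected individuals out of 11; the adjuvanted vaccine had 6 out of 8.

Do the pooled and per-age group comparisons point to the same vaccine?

Yes

65-plus: the two-dose vaccine 15/105 = 14.3%, the adjuvanted vaccine 31/148 = 20.9% → the adjuvanted vaccine
40–64: the two-dose vaccine 3/15 = 20.0%, the adjuvanted vaccine 8/24 = 33.3% → the adjuvanted vaccine
Under-40: the two-dose vaccine 7/11 = 63.6%, the adjuvanted vaccine 6/8 = 75.0% → the adjuvanted vaccine
Overall: the two-dose vaccine 25/131 = 19.1%, the adjuvanted vaccine 45/180 = 25.0% → the adjuvanted vaccine
The adjuvanted vaccine wins overall and in every age group — no reversal.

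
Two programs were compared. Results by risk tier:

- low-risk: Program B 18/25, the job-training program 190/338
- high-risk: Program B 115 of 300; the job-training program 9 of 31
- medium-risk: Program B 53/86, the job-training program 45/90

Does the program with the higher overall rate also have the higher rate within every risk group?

Low-risk: Program B 18/25 = 72.0%, the job-training program 190/338 = 56.2% → Program B
High-risk: Program B 115/300 = 38.3%, the job-training program 9/31 = 29.0% → Program B
Medium-risk: Program B 53/86 = 61.6%, the job-training program 45/90 = 50.0% → Program B
Overall: Program B 186/411 = 45.3%, the job-training program 244/459 = 53.2% → the job-training program
Program B wins each risk group but the job-training program wins overall — the comparison reverses. Program B's participants skew toward high-risk, which has a lower base rate.

No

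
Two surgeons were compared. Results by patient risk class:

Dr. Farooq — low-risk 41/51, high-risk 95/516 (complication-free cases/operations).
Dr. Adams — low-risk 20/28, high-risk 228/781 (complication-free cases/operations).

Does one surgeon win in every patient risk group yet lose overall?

Low-risk: Dr. Farooq 41/51 = 80.4%, Dr. Adams 20/28 = 71.4% → Dr. Farooq
High-risk: Dr. Farooq 95/516 = 18.4%, Dr. Adams 228/781 = 29.2% → Dr. Adams
Overall: Dr. Farooq 136/567 = 24.0%, Dr. Adams 248/809 = 30.7% → Dr. Adams
Neither sweeps: Dr. Farooq wins 1 of 2 groups, Dr. Adams wins 1. Dr. Adams wins overall but not every group — no Simpson reversal.

No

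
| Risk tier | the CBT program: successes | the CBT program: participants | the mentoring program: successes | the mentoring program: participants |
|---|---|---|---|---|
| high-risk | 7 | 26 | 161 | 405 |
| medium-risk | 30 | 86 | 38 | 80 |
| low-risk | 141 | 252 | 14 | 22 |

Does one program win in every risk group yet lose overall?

High-risk: the CBT program 7/26 = 26.9%, the mentoring program 161/405 = 39.8% → the mentoring program
Medium-risk: the CBT program 30/86 = 34.9%, the mentoring program 38/80 = 47.5% → the mentoring program
Low-risk: the CBT program 141/252 = 56.0%, the mentoring program 14/22 = 63.6% → the mentoring program
Overall: the CBT program 178/364 = 48.9%, the mentoring program 213/507 = 42.0% → the CBT program
The mentoring program wins each risk group but the CBT program wins overall — the comparison reverses. The mentoring program's participants skew toward high-risk, which has a lower base rate.

Yes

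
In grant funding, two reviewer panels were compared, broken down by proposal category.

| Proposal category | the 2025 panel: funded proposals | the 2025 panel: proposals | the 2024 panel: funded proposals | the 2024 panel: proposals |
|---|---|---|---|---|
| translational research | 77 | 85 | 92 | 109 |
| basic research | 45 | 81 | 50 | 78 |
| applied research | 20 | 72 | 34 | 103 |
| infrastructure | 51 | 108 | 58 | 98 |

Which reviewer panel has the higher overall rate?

the 2024 panel

Translational research: the 2025 panel 77/85 = 90.6%, the 2024 panel 92/109 = 84.4% → the 2025 panel
Basic research: the 2025 panel 45/81 = 55.6%, the 2024 panel 50/78 = 64.1% → the 2024 panel
Applied research: the 2025 panel 20/72 = 27.8%, the 2024 panel 34/103 = 33.0% → the 2024 panel
Infrastructure: the 2025 panel 51/108 = 47.2%, the 2024 panel 58/98 = 59.2% → the 2024 panel
Overall: the 2025 panel 193/346 = 55.8%, the 2024 panel 234/388 = 60.3% → the 2024 panel
(Neither sweeps every proposal group, but the 2024 panel has the higher pooled rate.)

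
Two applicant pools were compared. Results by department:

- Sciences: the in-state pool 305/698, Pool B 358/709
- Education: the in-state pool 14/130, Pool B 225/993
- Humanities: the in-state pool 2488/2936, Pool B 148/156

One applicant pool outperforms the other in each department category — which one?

Sciences: the in-state pool 305/698 = 43.7%, Pool B 358/709 = 50.5% → Pool B
Education: the in-state pool 14/130 = 10.8%, Pool B 225/993 = 22.7% → Pool B
Humanities: the in-state pool 2488/2936 = 84.7%, Pool B 148/156 = 94.9% → Pool B
Pool B has the higher rate in all 3 groups.

Pool B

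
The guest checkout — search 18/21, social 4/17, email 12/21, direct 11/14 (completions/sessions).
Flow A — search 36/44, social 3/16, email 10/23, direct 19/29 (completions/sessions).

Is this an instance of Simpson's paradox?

Search: the guest checkout 18/21 = 85.7%, Flow A 36/44 = 81.8% → the guest checkout
Social: the guest checkout 4/17 = 23.5%, Flow A 3/16 = 18.8% → the guest checkout
Email: the guest checkout 12/21 = 57.1%, Flow A 10/23 = 43.5% → the guest checkout
Direct: the guest checkout 11/14 = 78.6%, Flow A 19/29 = 65.5% → the guest checkout
Overall: the guest checkout 45/73 = 61.6%, Flow A 68/112 = 60.7% → the guest checkout
The guest checkout wins overall and in every traffic group — no reversal.

No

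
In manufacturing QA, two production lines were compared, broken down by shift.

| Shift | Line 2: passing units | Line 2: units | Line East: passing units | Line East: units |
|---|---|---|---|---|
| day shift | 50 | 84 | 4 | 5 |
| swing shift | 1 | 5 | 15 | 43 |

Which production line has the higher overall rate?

Day shift: Line 2 50/84 = 59.5%, Line East 4/5 = 80.0% → Line East
Swing shift: Line 2 1/5 = 20.0%, Line East 15/43 = 34.9% → Line East
Overall: Line 2 51/89 = 57.3%, Line East 19/48 = 39.6% → Line 2
(Line East wins every shift group but Line 2 wins overall — Line East's units skew toward the low-rate swing shift group.)

Line 2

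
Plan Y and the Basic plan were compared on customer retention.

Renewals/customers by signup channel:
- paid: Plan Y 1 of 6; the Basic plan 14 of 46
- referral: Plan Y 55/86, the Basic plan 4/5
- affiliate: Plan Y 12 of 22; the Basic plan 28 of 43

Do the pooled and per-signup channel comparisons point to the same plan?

Paid: Plan Y 1/6 = 16.7%, the Basic plan 14/46 = 30.4% → the Basic plan
Referral: Plan Y 55/86 = 64.0%, the Basic plan 4/5 = 80.0% → the Basic plan
Affiliate: Plan Y 12/22 = 54.5%, the Basic plan 28/43 = 65.1% → the Basic plan
Overall: Plan Y 68/114 = 59.6%, the Basic plan 46/94 = 48.9% → Plan Y
The Basic plan wins each signup group but Plan Y wins overall — the comparison reverses. The Basic plan's customers skew toward paid, which has a lower base rate.

No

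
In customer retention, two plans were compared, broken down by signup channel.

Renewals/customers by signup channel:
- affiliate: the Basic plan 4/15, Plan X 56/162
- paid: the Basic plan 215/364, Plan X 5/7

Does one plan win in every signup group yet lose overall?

Yes

Affiliate: the Basic plan 4/15 = 26.7%, Plan X 56/162 = 34.6% → Plan X
Paid: the Basic plan 215/364 = 59.1%, Plan X 5/7 = 71.4% → Plan X
Overall: the Basic plan 219/379 = 57.8%, Plan X 61/169 = 36.1% → the Basic plan
Plan X wins each signup group but the Basic plan wins overall — the comparison reverses. Plan X's customers skew toward affiliate, which has a lower base rate.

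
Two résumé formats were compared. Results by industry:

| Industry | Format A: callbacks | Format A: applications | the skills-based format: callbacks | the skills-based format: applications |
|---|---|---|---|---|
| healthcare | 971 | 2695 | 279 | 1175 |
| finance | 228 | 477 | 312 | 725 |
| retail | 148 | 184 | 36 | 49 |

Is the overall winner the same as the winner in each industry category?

Yes

Healthcare: Format A 971/2695 = 36.0%, the skills-based format 279/1175 = 23.7% → Format A
Finance: Format A 228/477 = 47.8%, the skills-based format 312/725 = 43.0% → Format A
Retail: Format A 148/184 = 80.4%, the skills-based format 36/49 = 73.5% → Format A
Overall: Format A 1347/3356 = 40.1%, the skills-based format 627/1949 = 32.2% → Format A
Format A wins overall and in every industry group — no reversal.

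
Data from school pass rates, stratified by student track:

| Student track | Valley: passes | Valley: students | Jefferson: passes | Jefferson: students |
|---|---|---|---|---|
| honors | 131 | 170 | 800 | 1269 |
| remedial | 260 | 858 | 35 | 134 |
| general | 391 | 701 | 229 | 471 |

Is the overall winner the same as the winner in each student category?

Honors: Valley 131/170 = 77.1%, Jefferson 800/1269 = 63.0% → Valley
Remedial: Valley 260/858 = 30.3%, Jefferson 35/134 = 26.1% → Valley
General: Valley 391/701 = 55.8%, Jefferson 229/471 = 48.6% → Valley
Overall: Valley 782/1729 = 45.2%, Jefferson 1064/1874 = 56.8% → Jefferson
Valley wins each student group but Jefferson wins overall — the comparison reverses. Valley's students skew toward remedial, which has a lower base rate.

No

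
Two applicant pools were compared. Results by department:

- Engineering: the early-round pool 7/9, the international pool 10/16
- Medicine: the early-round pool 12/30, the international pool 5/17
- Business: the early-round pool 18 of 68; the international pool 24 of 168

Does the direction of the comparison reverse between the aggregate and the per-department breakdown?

Engineering: the early-round pool 7/9 = 77.8%, the international pool 10/16 = 62.5% → the early-round pool
Medicine: the early-round pool 12/30 = 40.0%, the international pool 5/17 = 29.4% → the early-round pool
Business: the early-round pool 18/68 = 26.5%, the international pool 24/168 = 14.3% → the early-round pool
Overall: the early-round pool 37/107 = 34.6%, the international pool 39/201 = 19.4% → the early-round pool
The early-round pool wins overall and in every department group — no reversal.

No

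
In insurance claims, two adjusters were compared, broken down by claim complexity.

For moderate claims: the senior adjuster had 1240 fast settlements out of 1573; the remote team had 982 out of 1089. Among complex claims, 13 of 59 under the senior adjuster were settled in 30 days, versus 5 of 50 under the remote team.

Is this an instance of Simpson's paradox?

No

Moderate: the senior adjuster 1240/1573 = 78.8%, the remote team 982/1089 = 90.2% → the remote team
Complex: the senior adjuster 13/59 = 22.0%, the remote team 5/50 = 10.0% → the senior adjuster
Overall: the senior adjuster 1253/1632 = 76.8%, the remote team 987/1139 = 86.7% → the remote team
Neither sweeps: the senior adjuster wins 1 of 2 groups, the remote team wins 1. The remote team wins overall but not every group — no Simpson reversal.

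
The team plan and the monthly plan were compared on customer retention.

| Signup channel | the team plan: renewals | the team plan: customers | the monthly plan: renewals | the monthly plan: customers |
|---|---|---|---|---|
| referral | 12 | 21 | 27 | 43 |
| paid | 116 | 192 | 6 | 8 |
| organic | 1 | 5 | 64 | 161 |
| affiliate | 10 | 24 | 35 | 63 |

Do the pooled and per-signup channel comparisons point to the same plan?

Referral: the team plan 12/21 = 57.1%, the monthly plan 27/43 = 62.8% → the monthly plan
Paid: the team plan 116/192 = 60.4%, the monthly plan 6/8 = 75.0% → the monthly plan
Organic: the team plan 1/5 = 20.0%, the monthly plan 64/161 = 39.8% → the monthly plan
Affiliate: the team plan 10/24 = 41.7%, the monthly plan 35/63 = 55.6% → the monthly plan
Overall: the team plan 139/242 = 57.4%, the monthly plan 132/275 = 48.0% → the team plan
The monthly plan wins each signup group but the team plan wins overall — the comparison reverses. The monthly plan's customers skew toward organic, which has a lower base rate.

No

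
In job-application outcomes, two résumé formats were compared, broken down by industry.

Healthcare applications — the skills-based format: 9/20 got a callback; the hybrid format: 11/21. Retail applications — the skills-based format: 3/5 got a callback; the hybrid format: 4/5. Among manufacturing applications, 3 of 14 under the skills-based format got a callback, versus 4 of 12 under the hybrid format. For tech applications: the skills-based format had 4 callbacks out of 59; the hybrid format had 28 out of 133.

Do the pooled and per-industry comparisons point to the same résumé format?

Yes

Healthcare: the skills-based format 9/20 = 45.0%, the hybrid format 11/21 = 52.4% → the hybrid format
Retail: the skills-based format 3/5 = 60.0%, the hybrid format 4/5 = 80.0% → the hybrid format
Manufacturing: the skills-based format 3/14 = 21.4%, the hybrid format 4/12 = 33.3% → the hybrid format
Tech: the skills-based format 4/59 = 6.8%, the hybrid format 28/133 = 21.1% → the hybrid format
Overall: the skills-based format 19/98 = 19.4%, the hybrid format 47/171 = 27.5% → the hybrid format
The hybrid format wins overall and in every industry group — no reversal.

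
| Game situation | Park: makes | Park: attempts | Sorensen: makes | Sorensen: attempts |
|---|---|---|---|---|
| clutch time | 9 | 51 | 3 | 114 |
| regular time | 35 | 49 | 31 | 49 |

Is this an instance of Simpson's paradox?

Clutch time: Park 9/51 = 17.6%, Sorensen 3/114 = 2.6% → Park
Regular time: Park 35/49 = 71.4%, Sorensen 31/49 = 63.3% → Park
Overall: Park 44/100 = 44.0%, Sorensen 34/163 = 20.9% → Park
Park wins overall and in every game group — no reversal.

No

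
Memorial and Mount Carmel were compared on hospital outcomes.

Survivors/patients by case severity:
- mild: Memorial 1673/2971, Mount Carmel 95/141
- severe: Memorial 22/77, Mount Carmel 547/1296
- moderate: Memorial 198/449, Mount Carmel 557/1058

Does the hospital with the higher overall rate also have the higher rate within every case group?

Mild: Memorial 1673/2971 = 56.3%, Mount Carmel 95/141 = 67.4% → Mount Carmel
Severe: Memorial 22/77 = 28.6%, Mount Carmel 547/1296 = 42.2% → Mount Carmel
Moderate: Memorial 198/449 = 44.1%, Mount Carmel 557/1058 = 52.6% → Mount Carmel
Overall: Memorial 1893/3497 = 54.1%, Mount Carmel 1199/2495 = 48.1% → Memorial
Mount Carmel wins each case group but Memorial wins overall — the comparison reverses. Mount Carmel's patients skew toward severe, which has a lower base rate.

No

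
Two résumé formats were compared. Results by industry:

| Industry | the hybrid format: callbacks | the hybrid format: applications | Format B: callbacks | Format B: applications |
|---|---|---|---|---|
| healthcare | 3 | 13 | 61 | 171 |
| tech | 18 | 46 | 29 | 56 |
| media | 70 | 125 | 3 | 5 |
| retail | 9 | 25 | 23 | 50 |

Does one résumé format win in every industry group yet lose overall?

Healthcare: the hybrid format 3/13 = 23.1%, Format B 61/171 = 35.7% → Format B
Tech: the hybrid format 18/46 = 39.1%, Format B 29/56 = 51.8% → Format B
Media: the hybrid format 70/125 = 56.0%, Format B 3/5 = 60.0% → Format B
Retail: the hybrid format 9/25 = 36.0%, Format B 23/50 = 46.0% → Format B
Overall: the hybrid format 100/209 = 47.8%, Format B 116/282 = 41.1% → the hybrid format
Format B wins each industry group but the hybrid format wins overall — the comparison reverses. Format B's applications skew toward healthcare, which has a lower base rate.

Yes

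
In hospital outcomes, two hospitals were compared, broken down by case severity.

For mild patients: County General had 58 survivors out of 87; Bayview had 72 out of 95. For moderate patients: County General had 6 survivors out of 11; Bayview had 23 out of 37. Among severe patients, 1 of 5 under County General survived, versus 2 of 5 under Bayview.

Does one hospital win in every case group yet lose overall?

No

Mild: County General 58/87 = 66.7%, Bayview 72/95 = 75.8% → Bayview
Moderate: County General 6/11 = 54.5%, Bayview 23/37 = 62.2% → Bayview
Severe: County General 1/5 = 20.0%, Bayview 2/5 = 40.0% → Bayview
Overall: County General 65/103 = 63.1%, Bayview 97/137 = 70.8% → Bayview
Bayview wins overall and in every case group — no reversal.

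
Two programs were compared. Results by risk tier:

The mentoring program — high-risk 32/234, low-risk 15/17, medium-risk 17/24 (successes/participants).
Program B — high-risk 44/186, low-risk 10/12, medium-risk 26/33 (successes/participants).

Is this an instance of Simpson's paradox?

No

High-risk: the mentoring program 32/234 = 13.7%, Program B 44/186 = 23.7% → Program B
Low-risk: the mentoring program 15/17 = 88.2%, Program B 10/12 = 83.3% → the mentoring program
Medium-risk: the mentoring program 17/24 = 70.8%, Program B 26/33 = 78.8% → Program B
Overall: the mentoring program 64/275 = 23.3%, Program B 80/231 = 34.6% → Program B
Neither sweeps: the mentoring program wins 1 of 3 groups, Program B wins 2. Program B wins overall but not every group — no Simpson reversal.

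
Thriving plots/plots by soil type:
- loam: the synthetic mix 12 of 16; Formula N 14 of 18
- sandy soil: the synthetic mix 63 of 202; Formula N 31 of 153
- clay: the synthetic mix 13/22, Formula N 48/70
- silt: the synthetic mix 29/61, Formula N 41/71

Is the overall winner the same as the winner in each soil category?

Loam: the synthetic mix 12/16 = 75.0%, Formula N 14/18 = 77.8% → Formula N
Sandy soil: the synthetic mix 63/202 = 31.2%, Formula N 31/153 = 20.3% → the synthetic mix
Clay: the synthetic mix 13/22 = 59.1%, Formula N 48/70 = 68.6% → Formula N
Silt: the synthetic mix 29/61 = 47.5%, Formula N 41/71 = 57.7% → Formula N
Overall: the synthetic mix 117/301 = 38.9%, Formula N 134/312 = 42.9% → Formula N
Neither sweeps: the synthetic mix wins 1 of 4 groups, Formula N wins 3. Formula N wins overall but not every group — no Simpson reversal.

No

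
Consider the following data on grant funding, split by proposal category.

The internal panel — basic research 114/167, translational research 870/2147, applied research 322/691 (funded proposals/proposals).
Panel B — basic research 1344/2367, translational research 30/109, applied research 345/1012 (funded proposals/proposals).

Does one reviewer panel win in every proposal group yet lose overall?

Basic research: the internal panel 114/167 = 68.3%, Panel B 1344/2367 = 56.8% → the internal panel
Translational research: the internal panel 870/2147 = 40.5%, Panel B 30/109 = 27.5% → the internal panel
Applied research: the internal panel 322/691 = 46.6%, Panel B 345/1012 = 34.1% → the internal panel
Overall: the internal panel 1306/3005 = 43.5%, Panel B 1719/3488 = 49.3% → Panel B
The internal panel wins each proposal group but Panel B wins overall — the comparison reverses. The internal panel's proposals skew toward translational research, which has a lower base rate.

Yes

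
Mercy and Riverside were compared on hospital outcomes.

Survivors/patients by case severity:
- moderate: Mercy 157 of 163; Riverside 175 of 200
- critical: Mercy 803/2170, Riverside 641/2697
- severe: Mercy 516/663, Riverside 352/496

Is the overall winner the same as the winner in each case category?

Yes

Moderate: Mercy 157/163 = 96.3%, Riverside 175/200 = 87.5% → Mercy
Critical: Mercy 803/2170 = 37.0%, Riverside 641/2697 = 23.8% → Mercy
Severe: Mercy 516/663 = 77.8%, Riverside 352/496 = 71.0% → Mercy
Overall: Mercy 1476/2996 = 49.3%, Riverside 1168/3393 = 34.4% → Mercy
Mercy wins overall and in every case group — no reversal.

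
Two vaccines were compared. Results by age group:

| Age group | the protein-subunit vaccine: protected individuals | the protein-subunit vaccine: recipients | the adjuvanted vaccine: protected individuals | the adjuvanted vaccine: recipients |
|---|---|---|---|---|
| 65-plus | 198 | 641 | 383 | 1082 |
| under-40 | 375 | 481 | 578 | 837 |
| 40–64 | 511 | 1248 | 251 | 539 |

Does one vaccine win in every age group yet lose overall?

No

65-plus: the protein-subunit vaccine 198/641 = 30.9%, the adjuvanted vaccine 383/1082 = 35.4% → the adjuvanted vaccine
Under-40: the protein-subunit vaccine 375/481 = 78.0%, the adjuvanted vaccine 578/837 = 69.1% → the protein-subunit vaccine
40–64: the protein-subunit vaccine 511/1248 = 40.9%, the adjuvanted vaccine 251/539 = 46.6% → the adjuvanted vaccine
Overall: the protein-subunit vaccine 1084/2370 = 45.7%, the adjuvanted vaccine 1212/2458 = 49.3% → the adjuvanted vaccine
Neither sweeps: the protein-subunit vaccine wins 1 of 3 groups, the adjuvanted vaccine wins 2. The adjuvanted vaccine wins overall but not every group — no Simpson reversal.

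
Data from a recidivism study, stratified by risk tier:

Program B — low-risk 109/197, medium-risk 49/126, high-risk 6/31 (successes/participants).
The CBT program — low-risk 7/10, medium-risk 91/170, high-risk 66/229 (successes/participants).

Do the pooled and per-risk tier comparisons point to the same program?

Low-risk: Program B 109/197 = 55.3%, the CBT program 7/10 = 70.0% → the CBT program
Medium-risk: Program B 49/126 = 38.9%, the CBT program 91/170 = 53.5% → the CBT program
High-risk: Program B 6/31 = 19.4%, the CBT program 66/229 = 28.8% → the CBT program
Overall: Program B 164/354 = 46.3%, the CBT program 164/409 = 40.1% → Program B
The CBT program wins each risk group but Program B wins overall — the comparison reverses. The CBT program's participants skew toward high-risk, which has a lower base rate.

No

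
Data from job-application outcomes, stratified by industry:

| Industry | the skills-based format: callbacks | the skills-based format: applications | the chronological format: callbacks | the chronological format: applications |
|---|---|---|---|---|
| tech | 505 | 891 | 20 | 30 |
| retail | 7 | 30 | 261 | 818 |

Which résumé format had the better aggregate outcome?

the skills-based format

Tech: the skills-based format 505/891 = 56.7%, the chronological format 20/30 = 66.7% → the chronological format
Retail: the skills-based format 7/30 = 23.3%, the chronological format 261/818 = 31.9% → the chronological format
Overall: the skills-based format 512/921 = 55.6%, the chronological format 281/848 = 33.1% → the skills-based format
(The chronological format wins every industry group but the skills-based format wins overall — the chronological format's applications skew toward the low-rate retail group.)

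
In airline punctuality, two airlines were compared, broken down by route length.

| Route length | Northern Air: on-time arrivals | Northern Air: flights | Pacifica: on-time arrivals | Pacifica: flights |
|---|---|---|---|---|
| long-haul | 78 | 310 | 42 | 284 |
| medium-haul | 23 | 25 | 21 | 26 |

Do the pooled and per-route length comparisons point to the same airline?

Long-haul: Northern Air 78/310 = 25.2%, Pacifica 42/284 = 14.8% → Northern Air
Medium-haul: Northern Air 23/25 = 92.0%, Pacifica 21/26 = 80.8% → Northern Air
Overall: Northern Air 101/335 = 30.1%, Pacifica 63/310 = 20.3% → Northern Air
Northern Air wins overall and in every route group — no reversal.

Yes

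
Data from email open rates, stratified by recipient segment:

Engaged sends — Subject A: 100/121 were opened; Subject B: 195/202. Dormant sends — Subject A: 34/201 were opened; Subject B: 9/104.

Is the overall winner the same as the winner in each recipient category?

No

Engaged: Subject A 100/121 = 82.6%, Subject B 195/202 = 96.5% → Subject B
Dormant: Subject A 34/201 = 16.9%, Subject B 9/104 = 8.7% → Subject A
Overall: Subject A 134/322 = 41.6%, Subject B 204/306 = 66.7% → Subject B
Neither sweeps: Subject A wins 1 of 2 groups, Subject B wins 1. Subject B wins overall but not every group — no Simpson reversal.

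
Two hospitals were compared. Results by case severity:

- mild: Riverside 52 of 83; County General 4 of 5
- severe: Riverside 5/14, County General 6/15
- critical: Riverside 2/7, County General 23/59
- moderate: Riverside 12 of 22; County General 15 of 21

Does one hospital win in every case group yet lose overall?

Yes

Mild: Riverside 52/83 = 62.7%, County General 4/5 = 80.0% → County General
Severe: Riverside 5/14 = 35.7%, County General 6/15 = 40.0% → County General
Critical: Riverside 2/7 = 28.6%, County General 23/59 = 39.0% → County General
Moderate: Riverside 12/22 = 54.5%, County General 15/21 = 71.4% → County General
Overall: Riverside 71/126 = 56.3%, County General 48/100 = 48.0% → Riverside
County General wins each case group but Riverside wins overall — the comparison reverses. County General's patients skew toward critical, which has a lower base rate.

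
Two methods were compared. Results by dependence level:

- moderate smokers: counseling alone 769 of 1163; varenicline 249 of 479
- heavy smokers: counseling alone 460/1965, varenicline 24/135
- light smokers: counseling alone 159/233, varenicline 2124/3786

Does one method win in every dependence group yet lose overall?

Moderate smokers: counseling alone 769/1163 = 66.1%, varenicline 249/479 = 52.0% → counseling alone
Heavy smokers: counseling alone 460/1965 = 23.4%, varenicline 24/135 = 17.8% → counseling alone
Light smokers: counseling alone 159/233 = 68.2%, varenicline 2124/3786 = 56.1% → counseling alone
Overall: counseling alone 1388/3361 = 41.3%, varenicline 2397/4400 = 54.5% → varenicline
Counseling alone wins each dependence group but varenicline wins overall — the comparison reverses. Counseling alone's participants skew toward heavy smokers, which has a lower base rate.

Yes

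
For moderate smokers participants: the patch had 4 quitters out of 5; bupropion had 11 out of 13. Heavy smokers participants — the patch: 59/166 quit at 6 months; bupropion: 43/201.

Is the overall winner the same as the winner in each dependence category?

Moderate smokers: the patch 4/5 = 80.0%, bupropion 11/13 = 84.6% → bupropion
Heavy smokers: the patch 59/166 = 35.5%, bupropion 43/201 = 21.4% → the patch
Overall: the patch 63/171 = 36.8%, bupropion 54/214 = 25.2% → the patch
Neither sweeps: the patch wins 1 of 2 groups, bupropion wins 1. The patch wins overall but not every group — no Simpson reversal.

No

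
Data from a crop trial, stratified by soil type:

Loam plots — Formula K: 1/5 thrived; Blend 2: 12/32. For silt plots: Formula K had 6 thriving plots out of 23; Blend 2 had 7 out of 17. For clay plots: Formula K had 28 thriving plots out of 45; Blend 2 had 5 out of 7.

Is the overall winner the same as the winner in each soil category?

Loam: Formula K 1/5 = 20.0%, Blend 2 12/32 = 37.5% → Blend 2
Silt: Formula K 6/23 = 26.1%, Blend 2 7/17 = 41.2% → Blend 2
Clay: Formula K 28/45 = 62.2%, Blend 2 5/7 = 71.4% → Blend 2
Overall: Formula K 35/73 = 47.9%, Blend 2 24/56 = 42.9% → Formula K
Blend 2 wins each soil group but Formula K wins overall — the comparison reverses. Blend 2's plots skew toward loam, which has a lower base rate.

No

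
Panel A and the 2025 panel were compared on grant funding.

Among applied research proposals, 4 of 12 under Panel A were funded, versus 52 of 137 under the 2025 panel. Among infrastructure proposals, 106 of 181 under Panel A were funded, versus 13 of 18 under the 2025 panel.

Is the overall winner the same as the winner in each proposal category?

No

Applied research: Panel A 4/12 = 33.3%, the 2025 panel 52/137 = 38.0% → the 2025 panel
Infrastructure: Panel A 106/181 = 58.6%, the 2025 panel 13/18 = 72.2% → the 2025 panel
Overall: Panel A 110/193 = 57.0%, the 2025 panel 65/155 = 41.9% → Panel A
The 2025 panel wins each proposal group but Panel A wins overall — the comparison reverses. The 2025 panel's proposals skew toward applied research, which has a lower base rate.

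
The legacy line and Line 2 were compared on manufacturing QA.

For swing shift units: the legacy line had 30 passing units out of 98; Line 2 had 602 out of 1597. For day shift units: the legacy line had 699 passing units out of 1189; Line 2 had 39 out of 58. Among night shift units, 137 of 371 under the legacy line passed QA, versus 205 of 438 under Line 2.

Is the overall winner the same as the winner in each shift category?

Swing shift: the legacy line 30/98 = 30.6%, Line 2 602/1597 = 37.7% → Line 2
Day shift: the legacy line 699/1189 = 58.8%, Line 2 39/58 = 67.2% → Line 2
Night shift: the legacy line 137/371 = 36.9%, Line 2 205/438 = 46.8% → Line 2
Overall: the legacy line 866/1658 = 52.2%, Line 2 846/2093 = 40.4% → the legacy line
Line 2 wins each shift group but the legacy line wins overall — the comparison reverses. Line 2's units skew toward swing shift, which has a lower base rate.

No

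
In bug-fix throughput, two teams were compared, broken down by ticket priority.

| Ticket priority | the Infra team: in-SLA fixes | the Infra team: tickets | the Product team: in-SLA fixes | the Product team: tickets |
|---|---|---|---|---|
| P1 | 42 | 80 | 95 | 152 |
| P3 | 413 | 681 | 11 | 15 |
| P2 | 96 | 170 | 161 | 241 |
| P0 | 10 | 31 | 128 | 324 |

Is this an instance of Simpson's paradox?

Yes

P1: the Infra team 42/80 = 52.5%, the Product team 95/152 = 62.5% → the Product team
P3: the Infra team 413/681 = 60.6%, the Product team 11/15 = 73.3% → the Product team
P2: the Infra team 96/170 = 56.5%, the Product team 161/241 = 66.8% → the Product team
P0: the Infra team 10/31 = 32.3%, the Product team 128/324 = 39.5% → the Product team
Overall: the Infra team 561/962 = 58.3%, the Product team 395/732 = 54.0% → the Infra team
The Product team wins each ticket group but the Infra team wins overall — the comparison reverses. The Product team's tickets skew toward P0, which has a lower base rate.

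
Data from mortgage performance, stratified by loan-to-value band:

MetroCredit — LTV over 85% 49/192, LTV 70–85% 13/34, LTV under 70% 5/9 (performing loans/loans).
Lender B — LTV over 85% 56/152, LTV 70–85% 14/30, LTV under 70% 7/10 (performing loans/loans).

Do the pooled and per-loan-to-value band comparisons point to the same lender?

LTV over 85%: MetroCredit 49/192 = 25.5%, Lender B 56/152 = 36.8% → Lender B
LTV 70–85%: MetroCredit 13/34 = 38.2%, Lender B 14/30 = 46.7% → Lender B
LTV under 70%: MetroCredit 5/9 = 55.6%, Lender B 7/10 = 70.0% → Lender B
Overall: MetroCredit 67/235 = 28.5%, Lender B 77/192 = 40.1% → Lender B
Lender B wins overall and in every loan-to-value group — no reversal.

Yes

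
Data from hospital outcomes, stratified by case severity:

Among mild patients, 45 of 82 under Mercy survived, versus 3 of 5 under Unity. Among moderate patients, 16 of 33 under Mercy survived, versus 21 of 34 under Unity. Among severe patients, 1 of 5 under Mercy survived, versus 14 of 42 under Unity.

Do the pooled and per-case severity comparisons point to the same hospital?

No

Mild: Mercy 45/82 = 54.9%, Unity 3/5 = 60.0% → Unity
Moderate: Mercy 16/33 = 48.5%, Unity 21/34 = 61.8% → Unity
Severe: Mercy 1/5 = 20.0%, Unity 14/42 = 33.3% → Unity
Overall: Mercy 62/120 = 51.7%, Unity 38/81 = 46.9% → Mercy
Unity wins each case group but Mercy wins overall — the comparison reverses. Unity's patients skew toward severe, which has a lower base rate.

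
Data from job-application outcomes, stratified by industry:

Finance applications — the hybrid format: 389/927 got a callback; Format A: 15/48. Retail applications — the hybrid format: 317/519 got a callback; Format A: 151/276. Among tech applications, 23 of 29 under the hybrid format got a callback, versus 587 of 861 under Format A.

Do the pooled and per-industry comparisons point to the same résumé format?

Finance: the hybrid format 389/927 = 42.0%, Format A 15/48 = 31.2% → the hybrid format
Retail: the hybrid format 317/519 = 61.1%, Format A 151/276 = 54.7% → the hybrid format
Tech: the hybrid format 23/29 = 79.3%, Format A 587/861 = 68.2% → the hybrid format
Overall: the hybrid format 729/1475 = 49.4%, Format A 753/1185 = 63.5% → Format A
The hybrid format wins each industry group but Format A wins overall — the comparison reverses. The hybrid format's applications skew toward finance, which has a lower base rate.

No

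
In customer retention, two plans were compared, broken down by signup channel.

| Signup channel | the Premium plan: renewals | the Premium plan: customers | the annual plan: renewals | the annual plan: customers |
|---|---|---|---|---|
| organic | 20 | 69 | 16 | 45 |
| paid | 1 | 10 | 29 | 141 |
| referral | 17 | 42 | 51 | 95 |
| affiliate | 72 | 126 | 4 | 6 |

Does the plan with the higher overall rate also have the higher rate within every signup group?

No

Organic: the Premium plan 20/69 = 29.0%, the annual plan 16/45 = 35.6% → the annual plan
Paid: the Premium plan 1/10 = 10.0%, the annual plan 29/141 = 20.6% → the annual plan
Referral: the Premium plan 17/42 = 40.5%, the annual plan 51/95 = 53.7% → the annual plan
Affiliate: the Premium plan 72/126 = 57.1%, the annual plan 4/6 = 66.7% → the annual plan
Overall: the Premium plan 110/247 = 44.5%, the annual plan 100/287 = 34.8% → the Premium plan
The annual plan wins each signup group but the Premium plan wins overall — the comparison reverses. The annual plan's customers skew toward paid, which has a lower base rate.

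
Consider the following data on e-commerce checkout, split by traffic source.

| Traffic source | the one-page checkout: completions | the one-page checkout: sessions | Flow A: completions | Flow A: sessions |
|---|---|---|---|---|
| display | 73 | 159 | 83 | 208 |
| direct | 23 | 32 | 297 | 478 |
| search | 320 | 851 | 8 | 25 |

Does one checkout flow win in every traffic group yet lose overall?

Display: the one-page checkout 73/159 = 45.9%, Flow A 83/208 = 39.9% → the one-page checkout
Direct: the one-page checkout 23/32 = 71.9%, Flow A 297/478 = 62.1% → the one-page checkout
Search: the one-page checkout 320/851 = 37.6%, Flow A 8/25 = 32.0% → the one-page checkout
Overall: the one-page checkout 416/1042 = 39.9%, Flow A 388/711 = 54.6% → Flow A
The one-page checkout wins each traffic group but Flow A wins overall — the comparison reverses. The one-page checkout's sessions skew toward search, which has a lower base rate.

Yes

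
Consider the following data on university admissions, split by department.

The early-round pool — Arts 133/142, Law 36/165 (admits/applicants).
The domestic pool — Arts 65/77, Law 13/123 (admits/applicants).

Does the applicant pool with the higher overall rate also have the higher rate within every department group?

Yes

Arts: the early-round pool 133/142 = 93.7%, the domestic pool 65/77 = 84.4% → the early-round pool
Law: the early-round pool 36/165 = 21.8%, the domestic pool 13/123 = 10.6% → the early-round pool
Overall: the early-round pool 169/307 = 55.0%, the domestic pool 78/200 = 39.0% → the early-round pool
The early-round pool wins overall and in every department group — no reversal.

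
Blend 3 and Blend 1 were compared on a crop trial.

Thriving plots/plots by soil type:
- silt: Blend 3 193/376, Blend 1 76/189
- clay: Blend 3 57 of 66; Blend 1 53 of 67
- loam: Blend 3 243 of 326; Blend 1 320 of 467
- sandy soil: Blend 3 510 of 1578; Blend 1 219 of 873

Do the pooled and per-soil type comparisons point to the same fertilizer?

Yes

Silt: Blend 3 193/376 = 51.3%, Blend 1 76/189 = 40.2% → Blend 3
Clay: Blend 3 57/66 = 86.4%, Blend 1 53/67 = 79.1% → Blend 3
Loam: Blend 3 243/326 = 74.5%, Blend 1 320/467 = 68.5% → Blend 3
Sandy soil: Blend 3 510/1578 = 32.3%, Blend 1 219/873 = 25.1% → Blend 3
Overall: Blend 3 1003/2346 = 42.8%, Blend 1 668/1596 = 41.9% → Blend 3
Blend 3 wins overall and in every soil group — no reversal.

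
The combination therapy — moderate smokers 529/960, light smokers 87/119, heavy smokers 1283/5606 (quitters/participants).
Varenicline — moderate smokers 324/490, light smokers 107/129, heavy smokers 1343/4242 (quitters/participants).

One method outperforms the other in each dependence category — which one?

varenicline

Moderate smokers: the combination therapy 529/960 = 55.1%, varenicline 324/490 = 66.1% → varenicline
Light smokers: the combination therapy 87/119 = 73.1%, varenicline 107/129 = 82.9% → varenicline
Heavy smokers: the combination therapy 1283/5606 = 22.9%, varenicline 1343/4242 = 31.7% → varenicline
Varenicline has the higher rate in all 3 groups.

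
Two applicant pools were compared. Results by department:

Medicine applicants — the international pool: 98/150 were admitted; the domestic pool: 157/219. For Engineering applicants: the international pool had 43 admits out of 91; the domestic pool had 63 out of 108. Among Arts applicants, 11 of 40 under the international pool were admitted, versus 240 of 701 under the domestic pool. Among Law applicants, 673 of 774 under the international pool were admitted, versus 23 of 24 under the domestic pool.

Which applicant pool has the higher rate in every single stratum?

Medicine: the international pool 98/150 = 65.3%, the domestic pool 157/219 = 71.7% → the domestic pool
Engineering: the international pool 43/91 = 47.3%, the domestic pool 63/108 = 58.3% → the domestic pool
Arts: the international pool 11/40 = 27.5%, the domestic pool 240/701 = 34.2% → the domestic pool
Law: the international pool 673/774 = 87.0%, the domestic pool 23/24 = 95.8% → the domestic pool
The domestic pool has the higher rate in all 4 groups.

the domestic pool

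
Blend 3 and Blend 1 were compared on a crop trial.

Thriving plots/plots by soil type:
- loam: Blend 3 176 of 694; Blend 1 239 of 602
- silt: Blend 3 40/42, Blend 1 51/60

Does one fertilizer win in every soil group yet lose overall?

No

Loam: Blend 3 176/694 = 25.4%, Blend 1 239/602 = 39.7% → Blend 1
Silt: Blend 3 40/42 = 95.2%, Blend 1 51/60 = 85.0% → Blend 3
Overall: Blend 3 216/736 = 29.3%, Blend 1 290/662 = 43.8% → Blend 1
Neither sweeps: Blend 3 wins 1 of 2 groups, Blend 1 wins 1. Blend 1 wins overall but not every group — no Simpson reversal.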